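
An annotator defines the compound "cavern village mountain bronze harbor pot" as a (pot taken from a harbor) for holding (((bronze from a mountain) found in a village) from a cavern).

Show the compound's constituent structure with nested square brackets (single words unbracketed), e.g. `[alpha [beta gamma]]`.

Overall it is a kind of pot (specifically "harbor pot"); the modifier is "cavern village mountain bronze".
"cavern village mountain bronze" → head "bronze" (specifically "village mountain bronze"), modifier "cavern".
"village mountain bronze" → head "bronze" (specifically "mountain bronze"), modifier "village".
"mountain bronze" → head "bronze", modifier "mountain".
"harbor pot" → head "pot", modifier "harbor".
Assembled: [[cavern [village [mountain bronze]]] [harbor pot]].

[[cavern [village [mountain bronze]]] [harbor pot]]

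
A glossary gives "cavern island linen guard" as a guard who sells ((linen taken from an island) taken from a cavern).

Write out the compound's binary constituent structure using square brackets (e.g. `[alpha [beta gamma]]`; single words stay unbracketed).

[[cavern [island linen]] guard]

Whole compound: head "guard", modifier "cavern island linen".
Within "cavern island linen", the head is "linen" (specifically "island linen") and the modifier is "cavern".
Within "island linen", the head is "linen" and the modifier is "island".
Putting it together: [[cavern [island linen]] guard].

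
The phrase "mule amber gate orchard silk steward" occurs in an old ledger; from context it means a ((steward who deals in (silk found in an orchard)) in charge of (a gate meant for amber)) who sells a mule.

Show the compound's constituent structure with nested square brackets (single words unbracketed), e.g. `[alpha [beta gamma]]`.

At the top level: head "steward" (specifically "amber gate orchard silk steward"); modifier "mule".
"amber gate orchard silk steward" → head "steward" (specifically "orchard silk steward"), modifier "amber gate".
"amber gate" → head "gate", modifier "amber".
"orchard silk steward" → head "steward", modifier "orchard silk".
"orchard silk" → head "silk", modifier "orchard".
Assembled: [mule [[amber gate] [[orchard silk] steward]]].

[mule [[amber gate] [[orchard silk] steward]]]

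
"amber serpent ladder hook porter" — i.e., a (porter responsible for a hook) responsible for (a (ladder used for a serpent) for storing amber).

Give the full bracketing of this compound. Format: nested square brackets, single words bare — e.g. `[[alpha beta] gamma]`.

At the top level: head "porter" (specifically "hook porter"); modifier "amber serpent ladder".
Inside "amber serpent ladder": head "ladder" (specifically "serpent ladder"), modifier "amber".
Inside "serpent ladder": head "ladder", modifier "serpent".
Inside "hook porter": head "porter", modifier "hook".
Putting it together: [[amber [serpent ladder]] [hook porter]].

[[amber [serpent ladder]] [hook porter]]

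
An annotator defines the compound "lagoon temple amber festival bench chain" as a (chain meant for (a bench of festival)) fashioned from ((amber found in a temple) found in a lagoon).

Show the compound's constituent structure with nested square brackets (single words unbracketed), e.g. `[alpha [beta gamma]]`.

[[lagoon [temple amber]] [[festival bench] chain]]

Overall it is a kind of chain (specifically "festival bench chain"); the modifier is "lagoon temple amber".
Inside "lagoon temple amber": head "amber" (specifically "temple amber"), modifier "lagoon".
Inside "temple amber": head "amber", modifier "temple".
Inside "festival bench chain": head "chain", modifier "festival bench".
Inside "festival bench": head "bench", modifier "festival".
So the structure is [[lagoon [temple amber]] [[festival bench] chain]].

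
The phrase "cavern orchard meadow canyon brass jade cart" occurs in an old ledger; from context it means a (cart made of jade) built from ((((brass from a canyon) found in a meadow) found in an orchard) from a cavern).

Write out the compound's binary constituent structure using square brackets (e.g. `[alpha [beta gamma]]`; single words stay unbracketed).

Whole compound: head "cart" (specifically "jade cart"), modifier "cavern orchard meadow canyon brass".
"cavern orchard meadow canyon brass" → head "brass" (specifically "orchard meadow canyon brass"), modifier "cavern".
"orchard meadow canyon brass" → head "brass" (specifically "meadow canyon brass"), modifier "orchard".
"meadow canyon brass" → head "brass" (specifically "canyon brass"), modifier "meadow".
"canyon brass" → head "brass", modifier "canyon".
"jade cart" → head "cart", modifier "jade".
Assembled: [[cavern [orchard [meadow [canyon brass]]]] [jade cart]].

[[cavern [orchard [meadow [canyon brass]]]] [jade cart]]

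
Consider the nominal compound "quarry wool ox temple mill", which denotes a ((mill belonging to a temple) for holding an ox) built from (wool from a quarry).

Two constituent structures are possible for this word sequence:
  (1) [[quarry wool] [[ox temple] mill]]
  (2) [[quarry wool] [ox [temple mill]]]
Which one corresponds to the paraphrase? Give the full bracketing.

[[quarry wool] [ox [temple mill]]]

The paraphrase's head is the "mill" part ("ox temple mill"); its modifier is "quarry wool".
That top-level split, carried through the inner groups, gives [[quarry wool] [ox [temple mill]]].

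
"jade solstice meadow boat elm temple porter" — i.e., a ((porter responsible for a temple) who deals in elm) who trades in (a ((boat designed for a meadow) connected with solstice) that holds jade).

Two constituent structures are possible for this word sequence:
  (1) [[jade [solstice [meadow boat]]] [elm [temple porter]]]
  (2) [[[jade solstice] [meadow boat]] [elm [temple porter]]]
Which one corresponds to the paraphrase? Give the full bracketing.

[[jade [solstice [meadow boat]]] [elm [temple porter]]]

The paraphrase's head is the "porter" part ("elm temple porter"); its modifier is "jade solstice meadow boat".
That top-level split, carried through the inner groups, gives [[jade [solstice [meadow boat]]] [elm [temple porter]]].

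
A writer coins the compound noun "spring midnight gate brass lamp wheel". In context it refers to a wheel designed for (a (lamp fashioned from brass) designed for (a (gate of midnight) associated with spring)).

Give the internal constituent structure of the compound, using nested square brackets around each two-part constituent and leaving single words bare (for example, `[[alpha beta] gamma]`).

[[[spring [midnight gate]] [brass lamp]] wheel]

Overall it is a kind of wheel; the modifier is "spring midnight gate brass lamp".
"spring midnight gate brass lamp" → head "lamp" (specifically "brass lamp"), modifier "spring midnight gate".
"spring midnight gate" → head "gate" (specifically "midnight gate"), modifier "spring".
"midnight gate" → head "gate", modifier "midnight".
"brass lamp" → head "lamp", modifier "brass".
So the structure is [[[spring [midnight gate]] [brass lamp]] wheel].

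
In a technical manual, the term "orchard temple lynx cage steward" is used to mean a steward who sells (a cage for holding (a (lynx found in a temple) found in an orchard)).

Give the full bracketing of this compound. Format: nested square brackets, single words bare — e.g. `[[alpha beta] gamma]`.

Overall it is a kind of steward; the modifier is "orchard temple lynx cage".
"orchard temple lynx cage" → head "cage", modifier "orchard temple lynx".
"orchard temple lynx" → head "lynx" (specifically "temple lynx"), modifier "orchard".
"temple lynx" → head "lynx", modifier "temple".
So the structure is [[[orchard [temple lynx]] cage] steward].

[[[orchard [temple lynx]] cage] steward]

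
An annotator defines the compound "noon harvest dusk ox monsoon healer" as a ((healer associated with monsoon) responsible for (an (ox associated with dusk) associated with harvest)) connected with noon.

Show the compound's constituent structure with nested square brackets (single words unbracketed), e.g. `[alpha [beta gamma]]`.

[noon [[harvest [dusk ox]] [monsoon healer]]]

The outermost head in the paraphrase is "healer" (specifically "harvest dusk ox monsoon healer"), modified by "noon".
"harvest dusk ox monsoon healer" → head "healer" (specifically "monsoon healer"), modifier "harvest dusk ox".
"harvest dusk ox" → head "ox" (specifically "dusk ox"), modifier "harvest".
"dusk ox" → head "ox", modifier "dusk".
"monsoon healer" → head "healer", modifier "monsoon".
Putting it together: [noon [[harvest [dusk ox]] [monsoon healer]]].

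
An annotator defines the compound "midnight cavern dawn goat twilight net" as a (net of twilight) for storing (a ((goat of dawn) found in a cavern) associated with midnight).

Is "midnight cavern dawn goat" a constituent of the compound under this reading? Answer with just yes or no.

The paraphrase groups the words so that "midnight cavern dawn goat" is one unit: it corresponds to a single parenthesized sub-phrase.
The full structure is [[midnight [cavern [dawn goat]]] [twilight net]], in which [midnight cavern dawn goat] is a constituent.

yes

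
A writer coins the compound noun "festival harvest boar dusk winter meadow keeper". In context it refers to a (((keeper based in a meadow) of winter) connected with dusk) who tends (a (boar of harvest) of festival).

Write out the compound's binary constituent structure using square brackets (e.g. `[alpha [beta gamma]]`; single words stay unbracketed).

The outermost head in the paraphrase is "keeper" (specifically "dusk winter meadow keeper"), modified by "festival harvest boar".
Inside "festival harvest boar": head "boar" (specifically "harvest boar"), modifier "festival".
Inside "harvest boar": head "boar", modifier "harvest".
Inside "dusk winter meadow keeper": head "keeper" (specifically "winter meadow keeper"), modifier "dusk".
Inside "winter meadow keeper": head "keeper" (specifically "meadow keeper"), modifier "winter".
Inside "meadow keeper": head "keeper", modifier "meadow".
Putting it together: [[festival [harvest boar]] [dusk [winter [meadow keeper]]]].

[[festival [harvest boar]] [dusk [winter [meadow keeper]]]]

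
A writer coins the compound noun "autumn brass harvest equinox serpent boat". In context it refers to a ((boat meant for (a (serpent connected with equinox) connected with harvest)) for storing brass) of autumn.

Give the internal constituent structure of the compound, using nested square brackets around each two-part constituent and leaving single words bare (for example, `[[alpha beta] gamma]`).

The outermost head in the paraphrase is "boat" (specifically "brass harvest equinox serpent boat"), modified by "autumn".
"brass harvest equinox serpent boat" → head "boat" (specifically "harvest equinox serpent boat"), modifier "brass".
"harvest equinox serpent boat" → head "boat", modifier "harvest equinox serpent".
"harvest equinox serpent" → head "serpent" (specifically "equinox serpent"), modifier "harvest".
"equinox serpent" → head "serpent", modifier "equinox".
Assembled: [autumn [brass [[harvest [equinox serpent]] boat]]].

[autumn [brass [[harvest [equinox serpent]] boat]]]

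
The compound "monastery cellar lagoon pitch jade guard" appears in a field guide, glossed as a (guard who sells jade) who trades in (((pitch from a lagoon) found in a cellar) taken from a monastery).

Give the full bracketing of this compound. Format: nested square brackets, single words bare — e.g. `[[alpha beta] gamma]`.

[[monastery [cellar [lagoon pitch]]] [jade guard]]

Whole compound: head "guard" (specifically "jade guard"), modifier "monastery cellar lagoon pitch".
Within "monastery cellar lagoon pitch", the head is "pitch" (specifically "cellar lagoon pitch") and the modifier is "monastery".
Within "cellar lagoon pitch", the head is "pitch" (specifically "lagoon pitch") and the modifier is "cellar".
Within "lagoon pitch", the head is "pitch" and the modifier is "lagoon".
Within "jade guard", the head is "guard" and the modifier is "jade".
So the structure is [[monastery [cellar [lagoon pitch]]] [jade guard]].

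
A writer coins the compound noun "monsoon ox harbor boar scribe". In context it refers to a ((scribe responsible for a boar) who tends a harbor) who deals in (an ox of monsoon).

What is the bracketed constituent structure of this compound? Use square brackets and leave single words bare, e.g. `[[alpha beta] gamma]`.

Whole compound: head "scribe" (specifically "harbor boar scribe"), modifier "monsoon ox".
Inside "monsoon ox": head "ox", modifier "monsoon".
Inside "harbor boar scribe": head "scribe" (specifically "boar scribe"), modifier "harbor".
Inside "boar scribe": head "scribe", modifier "boar".
So the structure is [[monsoon ox] [harbor [boar scribe]]].

[[monsoon ox] [harbor [boar scribe]]]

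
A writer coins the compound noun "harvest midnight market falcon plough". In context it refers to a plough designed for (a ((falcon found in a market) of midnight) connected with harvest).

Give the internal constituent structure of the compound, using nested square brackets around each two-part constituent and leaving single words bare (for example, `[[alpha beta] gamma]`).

[[harvest [midnight [market falcon]]] plough]

The outermost head in the paraphrase is "plough", modified by "harvest midnight market falcon".
"harvest midnight market falcon" → head "falcon" (specifically "midnight market falcon"), modifier "harvest".
"midnight market falcon" → head "falcon" (specifically "market falcon"), modifier "midnight".
"market falcon" → head "falcon", modifier "market".
So the structure is [[harvest [midnight [market falcon]]] plough].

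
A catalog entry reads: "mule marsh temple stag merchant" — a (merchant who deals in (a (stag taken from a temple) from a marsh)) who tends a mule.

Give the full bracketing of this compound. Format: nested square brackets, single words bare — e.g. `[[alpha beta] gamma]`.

[mule [[marsh [temple stag]] merchant]]

Overall it is a kind of merchant (specifically "marsh temple stag merchant"); the modifier is "mule".
Within "marsh temple stag merchant", the head is "merchant" and the modifier is "marsh temple stag".
Within "marsh temple stag", the head is "stag" (specifically "temple stag") and the modifier is "marsh".
Within "temple stag", the head is "stag" and the modifier is "temple".
Assembled: [mule [[marsh [temple stag]] merchant]].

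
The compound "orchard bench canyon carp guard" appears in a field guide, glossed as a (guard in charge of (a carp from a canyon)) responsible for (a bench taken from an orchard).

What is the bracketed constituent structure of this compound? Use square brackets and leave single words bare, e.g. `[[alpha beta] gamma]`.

The outermost head in the paraphrase is "guard" (specifically "canyon carp guard"), modified by "orchard bench".
Inside "orchard bench": head "bench", modifier "orchard".
Inside "canyon carp guard": head "guard", modifier "canyon carp".
Inside "canyon carp": head "carp", modifier "canyon".
Assembled: [[orchard bench] [[canyon carp] guard]].

[[orchard bench] [[canyon carp] guard]]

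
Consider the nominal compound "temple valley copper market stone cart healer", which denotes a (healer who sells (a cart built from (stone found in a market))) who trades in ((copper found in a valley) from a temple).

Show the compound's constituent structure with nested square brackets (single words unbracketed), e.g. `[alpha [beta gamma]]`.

[[temple [valley copper]] [[[market stone] cart] healer]]

Whole compound: head "healer" (specifically "market stone cart healer"), modifier "temple valley copper".
Within "temple valley copper", the head is "copper" (specifically "valley copper") and the modifier is "temple".
Within "valley copper", the head is "copper" and the modifier is "valley".
Within "market stone cart healer", the head is "healer" and the modifier is "market stone cart".
Within "market stone cart", the head is "cart" and the modifier is "market stone".
Within "market stone", the head is "stone" and the modifier is "market".
So the structure is [[temple [valley copper]] [[[market stone] cart] healer]].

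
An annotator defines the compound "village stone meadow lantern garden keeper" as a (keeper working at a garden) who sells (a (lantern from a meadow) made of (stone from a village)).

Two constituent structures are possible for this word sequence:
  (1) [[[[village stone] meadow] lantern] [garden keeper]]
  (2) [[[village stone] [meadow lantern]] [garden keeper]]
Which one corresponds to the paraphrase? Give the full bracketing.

[[[village stone] [meadow lantern]] [garden keeper]]

The paraphrase's head is the "keeper" part ("garden keeper"); its modifier is "village stone meadow lantern".
That top-level split, carried through the inner groups, gives [[[village stone] [meadow lantern]] [garden keeper]].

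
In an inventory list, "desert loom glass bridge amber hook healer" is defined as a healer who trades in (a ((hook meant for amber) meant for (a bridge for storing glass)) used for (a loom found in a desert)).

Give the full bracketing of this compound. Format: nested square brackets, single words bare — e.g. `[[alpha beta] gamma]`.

Overall it is a kind of healer; the modifier is "desert loom glass bridge amber hook".
"desert loom glass bridge amber hook" → head "hook" (specifically "glass bridge amber hook"), modifier "desert loom".
"desert loom" → head "loom", modifier "desert".
"glass bridge amber hook" → head "hook" (specifically "amber hook"), modifier "glass bridge".
"glass bridge" → head "bridge", modifier "glass".
"amber hook" → head "hook", modifier "amber".
Putting it together: [[[desert loom] [[glass bridge] [amber hook]]] healer].

[[[desert loom] [[glass bridge] [amber hook]]] healer]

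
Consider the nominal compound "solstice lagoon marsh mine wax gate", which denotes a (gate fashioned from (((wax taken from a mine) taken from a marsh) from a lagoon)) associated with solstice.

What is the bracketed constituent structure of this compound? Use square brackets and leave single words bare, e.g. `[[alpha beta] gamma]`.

Overall it is a kind of gate (specifically "lagoon marsh mine wax gate"); the modifier is "solstice".
Inside "lagoon marsh mine wax gate": head "gate", modifier "lagoon marsh mine wax".
Inside "lagoon marsh mine wax": head "wax" (specifically "marsh mine wax"), modifier "lagoon".
Inside "marsh mine wax": head "wax" (specifically "mine wax"), modifier "marsh".
Inside "mine wax": head "wax", modifier "mine".
Putting it together: [solstice [[lagoon [marsh [mine wax]]] gate]].

[solstice [[lagoon [marsh [mine wax]]] gate]]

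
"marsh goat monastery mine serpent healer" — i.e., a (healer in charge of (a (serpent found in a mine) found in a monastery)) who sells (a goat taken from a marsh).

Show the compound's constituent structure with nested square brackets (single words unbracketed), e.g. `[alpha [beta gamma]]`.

Overall it is a kind of healer (specifically "monastery mine serpent healer"); the modifier is "marsh goat".
Inside "marsh goat": head "goat", modifier "marsh".
Inside "monastery mine serpent healer": head "healer", modifier "monastery mine serpent".
Inside "monastery mine serpent": head "serpent" (specifically "mine serpent"), modifier "monastery".
Inside "mine serpent": head "serpent", modifier "mine".
So the structure is [[marsh goat] [[monastery [mine serpent]] healer]].

[[marsh goat] [[monastery [mine serpent]] healer]]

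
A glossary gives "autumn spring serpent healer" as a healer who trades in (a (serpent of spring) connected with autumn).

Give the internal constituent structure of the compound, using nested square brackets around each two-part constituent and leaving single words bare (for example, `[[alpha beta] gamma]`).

[[autumn [spring serpent]] healer]

At the top level: head "healer"; modifier "autumn spring serpent".
"autumn spring serpent" → head "serpent" (specifically "spring serpent"), modifier "autumn".
"spring serpent" → head "serpent", modifier "spring".
So the structure is [[autumn [spring serpent]] healer].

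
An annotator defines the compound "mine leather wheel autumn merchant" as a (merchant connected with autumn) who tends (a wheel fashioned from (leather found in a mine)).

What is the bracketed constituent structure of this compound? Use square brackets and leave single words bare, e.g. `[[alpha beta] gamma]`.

[[[mine leather] wheel] [autumn merchant]]

Overall it is a kind of merchant (specifically "autumn merchant"); the modifier is "mine leather wheel".
"mine leather wheel" → head "wheel", modifier "mine leather".
"mine leather" → head "leather", modifier "mine".
"autumn merchant" → head "merchant", modifier "autumn".
Putting it together: [[[mine leather] wheel] [autumn merchant]].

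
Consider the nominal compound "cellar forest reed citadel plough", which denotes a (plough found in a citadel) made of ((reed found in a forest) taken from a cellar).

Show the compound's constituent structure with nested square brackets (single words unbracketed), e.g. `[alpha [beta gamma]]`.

[[cellar [forest reed]] [citadel plough]]

Overall it is a kind of plough (specifically "citadel plough"); the modifier is "cellar forest reed".
"cellar forest reed" → head "reed" (specifically "forest reed"), modifier "cellar".
"forest reed" → head "reed", modifier "forest".
"citadel plough" → head "plough", modifier "citadel".
So the structure is [[cellar [forest reed]] [citadel plough]].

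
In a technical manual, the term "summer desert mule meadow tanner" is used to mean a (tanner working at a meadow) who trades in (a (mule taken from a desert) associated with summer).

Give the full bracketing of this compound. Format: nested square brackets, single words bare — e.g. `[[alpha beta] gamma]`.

Whole compound: head "tanner" (specifically "meadow tanner"), modifier "summer desert mule".
Inside "summer desert mule": head "mule" (specifically "desert mule"), modifier "summer".
Inside "desert mule": head "mule", modifier "desert".
Inside "meadow tanner": head "tanner", modifier "meadow".
Putting it together: [[summer [desert mule]] [meadow tanner]].

[[summer [desert mule]] [meadow tanner]]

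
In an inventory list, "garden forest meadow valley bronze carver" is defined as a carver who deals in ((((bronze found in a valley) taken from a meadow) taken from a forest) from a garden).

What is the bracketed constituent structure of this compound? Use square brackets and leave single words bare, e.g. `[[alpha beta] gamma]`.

[[garden [forest [meadow [valley bronze]]]] carver]

Overall it is a kind of carver; the modifier is "garden forest meadow valley bronze".
Inside "garden forest meadow valley bronze": head "bronze" (specifically "forest meadow valley bronze"), modifier "garden".
Inside "forest meadow valley bronze": head "bronze" (specifically "meadow valley bronze"), modifier "forest".
Inside "meadow valley bronze": head "bronze" (specifically "valley bronze"), modifier "meadow".
Inside "valley bronze": head "bronze", modifier "valley".
So the structure is [[garden [forest [meadow [valley bronze]]]] carver].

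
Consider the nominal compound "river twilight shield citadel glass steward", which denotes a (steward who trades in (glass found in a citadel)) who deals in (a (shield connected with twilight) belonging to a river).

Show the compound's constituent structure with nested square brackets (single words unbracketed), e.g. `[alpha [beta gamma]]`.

[[river [twilight shield]] [[citadel glass] steward]]

Overall it is a kind of steward (specifically "citadel glass steward"); the modifier is "river twilight shield".
Inside "river twilight shield": head "shield" (specifically "twilight shield"), modifier "river".
Inside "twilight shield": head "shield", modifier "twilight".
Inside "citadel glass steward": head "steward", modifier "citadel glass".
Inside "citadel glass": head "glass", modifier "citadel".
Putting it together: [[river [twilight shield]] [[citadel glass] steward]].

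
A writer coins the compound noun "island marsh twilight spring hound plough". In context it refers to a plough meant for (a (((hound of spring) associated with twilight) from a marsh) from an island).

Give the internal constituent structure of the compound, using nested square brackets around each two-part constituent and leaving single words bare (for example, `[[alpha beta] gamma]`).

Whole compound: head "plough", modifier "island marsh twilight spring hound".
"island marsh twilight spring hound" → head "hound" (specifically "marsh twilight spring hound"), modifier "island".
"marsh twilight spring hound" → head "hound" (specifically "twilight spring hound"), modifier "marsh".
"twilight spring hound" → head "hound" (specifically "spring hound"), modifier "twilight".
"spring hound" → head "hound", modifier "spring".
So the structure is [[island [marsh [twilight [spring hound]]]] plough].

[[island [marsh [twilight [spring hound]]]] plough]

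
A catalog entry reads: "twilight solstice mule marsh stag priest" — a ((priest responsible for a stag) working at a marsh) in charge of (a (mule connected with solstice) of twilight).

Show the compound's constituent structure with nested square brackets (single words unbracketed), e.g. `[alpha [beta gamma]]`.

Whole compound: head "priest" (specifically "marsh stag priest"), modifier "twilight solstice mule".
"twilight solstice mule" → head "mule" (specifically "solstice mule"), modifier "twilight".
"solstice mule" → head "mule", modifier "solstice".
"marsh stag priest" → head "priest" (specifically "stag priest"), modifier "marsh".
"stag priest" → head "priest", modifier "stag".
Putting it together: [[twilight [solstice mule]] [marsh [stag priest]]].

[[twilight [solstice mule]] [marsh [stag priest]]]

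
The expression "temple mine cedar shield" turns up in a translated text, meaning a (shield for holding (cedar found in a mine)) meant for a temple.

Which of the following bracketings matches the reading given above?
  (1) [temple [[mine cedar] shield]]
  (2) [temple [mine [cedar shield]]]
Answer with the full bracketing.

The paraphrase's head is the "shield" part ("mine cedar shield"); its modifier is "temple".
That top-level split, carried through the inner groups, gives [temple [[mine cedar] shield]].

[temple [[mine cedar] shield]]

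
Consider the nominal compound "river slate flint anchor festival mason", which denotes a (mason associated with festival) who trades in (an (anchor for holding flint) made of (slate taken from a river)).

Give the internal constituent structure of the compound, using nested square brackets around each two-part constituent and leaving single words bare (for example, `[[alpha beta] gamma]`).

At the top level: head "mason" (specifically "festival mason"); modifier "river slate flint anchor".
"river slate flint anchor" → head "anchor" (specifically "flint anchor"), modifier "river slate".
"river slate" → head "slate", modifier "river".
"flint anchor" → head "anchor", modifier "flint".
"festival mason" → head "mason", modifier "festival".
Putting it together: [[[river slate] [flint anchor]] [festival mason]].

[[[river slate] [flint anchor]] [festival mason]]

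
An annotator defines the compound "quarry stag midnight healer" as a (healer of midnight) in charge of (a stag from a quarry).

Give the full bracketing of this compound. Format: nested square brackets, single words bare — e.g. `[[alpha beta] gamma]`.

The outermost head in the paraphrase is "healer" (specifically "midnight healer"), modified by "quarry stag".
Inside "quarry stag": head "stag", modifier "quarry".
Inside "midnight healer": head "healer", modifier "midnight".
Assembled: [[quarry stag] [midnight healer]].

[[quarry stag] [midnight healer]]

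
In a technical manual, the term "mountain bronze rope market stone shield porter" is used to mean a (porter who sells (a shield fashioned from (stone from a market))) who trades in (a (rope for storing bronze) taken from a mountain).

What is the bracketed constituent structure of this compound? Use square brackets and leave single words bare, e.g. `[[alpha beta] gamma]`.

[[mountain [bronze rope]] [[[market stone] shield] porter]]

The outermost head in the paraphrase is "porter" (specifically "market stone shield porter"), modified by "mountain bronze rope".
"mountain bronze rope" → head "rope" (specifically "bronze rope"), modifier "mountain".
"bronze rope" → head "rope", modifier "bronze".
"market stone shield porter" → head "porter", modifier "market stone shield".
"market stone shield" → head "shield", modifier "market stone".
"market stone" → head "stone", modifier "market".
Assembled: [[mountain [bronze rope]] [[[market stone] shield] porter]].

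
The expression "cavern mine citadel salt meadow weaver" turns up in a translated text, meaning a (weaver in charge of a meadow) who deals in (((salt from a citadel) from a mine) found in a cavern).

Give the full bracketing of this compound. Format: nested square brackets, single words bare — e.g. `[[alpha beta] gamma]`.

Overall it is a kind of weaver (specifically "meadow weaver"); the modifier is "cavern mine citadel salt".
"cavern mine citadel salt" → head "salt" (specifically "mine citadel salt"), modifier "cavern".
"mine citadel salt" → head "salt" (specifically "citadel salt"), modifier "mine".
"citadel salt" → head "salt", modifier "citadel".
"meadow weaver" → head "weaver", modifier "meadow".
Assembled: [[cavern [mine [citadel salt]]] [meadow weaver]].

[[cavern [mine [citadel salt]]] [meadow weaver]]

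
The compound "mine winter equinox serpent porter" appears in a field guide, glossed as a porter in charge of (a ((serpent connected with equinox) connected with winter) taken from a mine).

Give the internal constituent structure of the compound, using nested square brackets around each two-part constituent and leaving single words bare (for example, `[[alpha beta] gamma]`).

The outermost head in the paraphrase is "porter", modified by "mine winter equinox serpent".
Within "mine winter equinox serpent", the head is "serpent" (specifically "winter equinox serpent") and the modifier is "mine".
Within "winter equinox serpent", the head is "serpent" (specifically "equinox serpent") and the modifier is "winter".
Within "equinox serpent", the head is "serpent" and the modifier is "equinox".
Putting it together: [[mine [winter [equinox serpent]]] porter].

[[mine [winter [equinox serpent]]] porter]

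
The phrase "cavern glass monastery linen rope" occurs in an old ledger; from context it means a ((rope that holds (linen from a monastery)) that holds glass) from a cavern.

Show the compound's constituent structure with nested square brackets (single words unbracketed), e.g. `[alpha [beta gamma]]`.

At the top level: head "rope" (specifically "glass monastery linen rope"); modifier "cavern".
Inside "glass monastery linen rope": head "rope" (specifically "monastery linen rope"), modifier "glass".
Inside "monastery linen rope": head "rope", modifier "monastery linen".
Inside "monastery linen": head "linen", modifier "monastery".
Assembled: [cavern [glass [[monastery linen] rope]]].

[cavern [glass [[monastery linen] rope]]]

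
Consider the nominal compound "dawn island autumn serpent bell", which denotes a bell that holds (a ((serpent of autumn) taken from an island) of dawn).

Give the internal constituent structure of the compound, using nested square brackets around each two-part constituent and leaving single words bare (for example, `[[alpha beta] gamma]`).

Whole compound: head "bell", modifier "dawn island autumn serpent".
"dawn island autumn serpent" → head "serpent" (specifically "island autumn serpent"), modifier "dawn".
"island autumn serpent" → head "serpent" (specifically "autumn serpent"), modifier "island".
"autumn serpent" → head "serpent", modifier "autumn".
So the structure is [[dawn [island [autumn serpent]]] bell].

[[dawn [island [autumn serpent]]] bell]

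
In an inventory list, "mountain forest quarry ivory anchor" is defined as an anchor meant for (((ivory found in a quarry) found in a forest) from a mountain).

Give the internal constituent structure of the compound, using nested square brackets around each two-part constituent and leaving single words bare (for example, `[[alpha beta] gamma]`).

[[mountain [forest [quarry ivory]]] anchor]

Whole compound: head "anchor", modifier "mountain forest quarry ivory".
"mountain forest quarry ivory" → head "ivory" (specifically "forest quarry ivory"), modifier "mountain".
"forest quarry ivory" → head "ivory" (specifically "quarry ivory"), modifier "forest".
"quarry ivory" → head "ivory", modifier "quarry".
Assembled: [[mountain [forest [quarry ivory]]] anchor].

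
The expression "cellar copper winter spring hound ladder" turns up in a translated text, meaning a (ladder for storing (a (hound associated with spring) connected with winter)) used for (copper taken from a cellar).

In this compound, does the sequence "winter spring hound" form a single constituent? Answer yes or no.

The paraphrase groups the words so that "winter spring hound" is one unit: it corresponds to a single parenthesized sub-phrase.
The full structure is [[cellar copper] [[winter [spring hound]] ladder]], in which [winter spring hound] is a constituent.

yes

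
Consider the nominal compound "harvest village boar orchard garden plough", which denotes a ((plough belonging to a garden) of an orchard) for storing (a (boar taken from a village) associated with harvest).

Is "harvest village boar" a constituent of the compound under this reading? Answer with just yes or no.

The paraphrase groups the words so that "harvest village boar" is one unit: it corresponds to a single parenthesized sub-phrase.
The full structure is [[harvest [village boar]] [orchard [garden plough]]], in which [harvest village boar] is a constituent.

yes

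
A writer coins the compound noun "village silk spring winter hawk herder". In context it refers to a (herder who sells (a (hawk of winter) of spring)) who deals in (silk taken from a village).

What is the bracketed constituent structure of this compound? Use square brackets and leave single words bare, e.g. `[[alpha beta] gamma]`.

[[village silk] [[spring [winter hawk]] herder]]

At the top level: head "herder" (specifically "spring winter hawk herder"); modifier "village silk".
Within "village silk", the head is "silk" and the modifier is "village".
Within "spring winter hawk herder", the head is "herder" and the modifier is "spring winter hawk".
Within "spring winter hawk", the head is "hawk" (specifically "winter hawk") and the modifier is "spring".
Within "winter hawk", the head is "hawk" and the modifier is "winter".
So the structure is [[village silk] [[spring [winter hawk]] herder]].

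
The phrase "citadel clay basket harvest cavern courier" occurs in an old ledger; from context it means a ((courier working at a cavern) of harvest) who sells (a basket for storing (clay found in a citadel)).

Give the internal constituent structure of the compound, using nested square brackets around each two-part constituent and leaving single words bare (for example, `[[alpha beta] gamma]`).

[[[citadel clay] basket] [harvest [cavern courier]]]

Overall it is a kind of courier (specifically "harvest cavern courier"); the modifier is "citadel clay basket".
Within "citadel clay basket", the head is "basket" and the modifier is "citadel clay".
Within "citadel clay", the head is "clay" and the modifier is "citadel".
Within "harvest cavern courier", the head is "courier" (specifically "cavern courier") and the modifier is "harvest".
Within "cavern courier", the head is "courier" and the modifier is "cavern".
Assembled: [[[citadel clay] basket] [harvest [cavern courier]]].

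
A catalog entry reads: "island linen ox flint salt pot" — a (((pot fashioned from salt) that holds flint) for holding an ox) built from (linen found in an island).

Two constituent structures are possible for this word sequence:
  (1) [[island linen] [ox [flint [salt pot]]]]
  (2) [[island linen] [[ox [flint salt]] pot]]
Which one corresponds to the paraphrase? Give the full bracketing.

[[island linen] [ox [flint [salt pot]]]]

The paraphrase's head is the "pot" part ("ox flint salt pot"); its modifier is "island linen".
That top-level split, carried through the inner groups, gives [[island linen] [ox [flint [salt pot]]]].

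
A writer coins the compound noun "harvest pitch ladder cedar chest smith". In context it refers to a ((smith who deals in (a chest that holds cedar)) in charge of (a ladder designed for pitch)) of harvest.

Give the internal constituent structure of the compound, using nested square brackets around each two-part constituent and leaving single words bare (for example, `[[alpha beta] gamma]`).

The outermost head in the paraphrase is "smith" (specifically "pitch ladder cedar chest smith"), modified by "harvest".
Inside "pitch ladder cedar chest smith": head "smith" (specifically "cedar chest smith"), modifier "pitch ladder".
Inside "pitch ladder": head "ladder", modifier "pitch".
Inside "cedar chest smith": head "smith", modifier "cedar chest".
Inside "cedar chest": head "chest", modifier "cedar".
Assembled: [harvest [[pitch ladder] [[cedar chest] smith]]].

[harvest [[pitch ladder] [[cedar chest] smith]]]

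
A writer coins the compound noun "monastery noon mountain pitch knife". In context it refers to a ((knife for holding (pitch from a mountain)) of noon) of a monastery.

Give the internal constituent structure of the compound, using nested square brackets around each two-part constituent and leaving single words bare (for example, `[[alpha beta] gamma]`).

Overall it is a kind of knife (specifically "noon mountain pitch knife"); the modifier is "monastery".
Inside "noon mountain pitch knife": head "knife" (specifically "mountain pitch knife"), modifier "noon".
Inside "mountain pitch knife": head "knife", modifier "mountain pitch".
Inside "mountain pitch": head "pitch", modifier "mountain".
Assembled: [monastery [noon [[mountain pitch] knife]]].

[monastery [noon [[mountain pitch] knife]]]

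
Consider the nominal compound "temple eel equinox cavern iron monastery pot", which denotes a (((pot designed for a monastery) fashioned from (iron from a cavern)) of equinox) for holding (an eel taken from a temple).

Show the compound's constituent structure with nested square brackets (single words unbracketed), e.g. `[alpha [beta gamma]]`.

Overall it is a kind of pot (specifically "equinox cavern iron monastery pot"); the modifier is "temple eel".
Inside "temple eel": head "eel", modifier "temple".
Inside "equinox cavern iron monastery pot": head "pot" (specifically "cavern iron monastery pot"), modifier "equinox".
Inside "cavern iron monastery pot": head "pot" (specifically "monastery pot"), modifier "cavern iron".
Inside "cavern iron": head "iron", modifier "cavern".
Inside "monastery pot": head "pot", modifier "monastery".
Assembled: [[temple eel] [equinox [[cavern iron] [monastery pot]]]].

[[temple eel] [equinox [[cavern iron] [monastery pot]]]]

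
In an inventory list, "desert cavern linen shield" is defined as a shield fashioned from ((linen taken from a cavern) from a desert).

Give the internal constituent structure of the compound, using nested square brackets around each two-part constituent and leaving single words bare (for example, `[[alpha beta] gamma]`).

[[desert [cavern linen]] shield]

The outermost head in the paraphrase is "shield", modified by "desert cavern linen".
Inside "desert cavern linen": head "linen" (specifically "cavern linen"), modifier "desert".
Inside "cavern linen": head "linen", modifier "cavern".
Putting it together: [[desert [cavern linen]] shield].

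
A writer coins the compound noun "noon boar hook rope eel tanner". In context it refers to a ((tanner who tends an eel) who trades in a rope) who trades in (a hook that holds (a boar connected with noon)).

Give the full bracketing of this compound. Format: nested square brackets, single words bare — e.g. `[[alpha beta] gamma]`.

At the top level: head "tanner" (specifically "rope eel tanner"); modifier "noon boar hook".
"noon boar hook" → head "hook", modifier "noon boar".
"noon boar" → head "boar", modifier "noon".
"rope eel tanner" → head "tanner" (specifically "eel tanner"), modifier "rope".
"eel tanner" → head "tanner", modifier "eel".
Assembled: [[[noon boar] hook] [rope [eel tanner]]].

[[[noon boar] hook] [rope [eel tanner]]]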